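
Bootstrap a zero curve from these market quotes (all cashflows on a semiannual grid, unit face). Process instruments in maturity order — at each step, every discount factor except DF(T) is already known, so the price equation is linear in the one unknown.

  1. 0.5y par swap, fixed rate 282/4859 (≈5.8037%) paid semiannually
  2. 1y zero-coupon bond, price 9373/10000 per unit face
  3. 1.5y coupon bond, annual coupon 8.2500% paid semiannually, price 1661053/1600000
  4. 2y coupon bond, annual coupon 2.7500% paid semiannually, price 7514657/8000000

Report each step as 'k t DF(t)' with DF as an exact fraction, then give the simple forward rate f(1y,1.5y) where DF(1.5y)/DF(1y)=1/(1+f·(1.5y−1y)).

step 1 [0.5y] swap r/2=141/4859: DF=(1 − 141/4859·(0))/(1+141/4859) = 4859/5000 ≈ 0.971800
step 2 [1y] zero: DF = P = 9373/10000 ≈ 0.937300
step 3 [1.5y] bond c/2=33/800: DF=(1661053/1600000 − 33/800·(0.971800+0.937300))/(1+33/800) = 4607/5000 ≈ 0.921400
step 4 [2y] bond c/2=11/800: DF=(7514657/8000000 − 11/800·(0.971800+0.937300+0.921400))/(1+11/800) = 4441/5000 ≈ 0.888200

1 1/2 4859/5000
2 1 9373/10000
3 3/2 4607/5000
4 2 4441/5000
f(1y,1.5y) = ((9373/10000)/(4607/5000) − 1)/(1/2) = 159/4607 ≈ 3.4513%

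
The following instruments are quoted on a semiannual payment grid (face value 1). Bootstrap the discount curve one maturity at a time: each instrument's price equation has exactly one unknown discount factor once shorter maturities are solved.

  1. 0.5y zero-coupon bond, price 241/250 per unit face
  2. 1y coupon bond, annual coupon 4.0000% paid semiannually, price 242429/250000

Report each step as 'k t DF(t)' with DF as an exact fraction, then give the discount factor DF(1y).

1 1/2 241/250
2 1 4659/5000
DF(1y) = 4659/5000 ≈ 0.931800

step 1 [0.5y] zero: DF = P = 241/250 ≈ 0.964000
step 2 [1y] bond c/2=1/50: DF=(242429/250000 − 1/50·(0.964000))/(1+1/50) = 4659/5000 ≈ 0.931800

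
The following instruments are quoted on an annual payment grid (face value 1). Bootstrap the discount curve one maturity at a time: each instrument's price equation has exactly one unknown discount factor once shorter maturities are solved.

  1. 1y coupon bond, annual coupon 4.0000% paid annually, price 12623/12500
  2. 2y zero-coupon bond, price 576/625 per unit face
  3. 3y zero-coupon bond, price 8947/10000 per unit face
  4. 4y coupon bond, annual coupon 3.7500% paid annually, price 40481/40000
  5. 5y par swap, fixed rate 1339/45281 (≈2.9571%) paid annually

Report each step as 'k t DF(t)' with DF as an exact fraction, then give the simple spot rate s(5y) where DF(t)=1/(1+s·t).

step 1 [1y] bond c/1=1/25: DF=(12623/12500 − 1/25·(0))/(1+1/25) = 971/1000 ≈ 0.971000
step 2 [2y] zero: DF = P = 576/625 ≈ 0.921600
step 3 [3y] zero: DF = P = 8947/10000 ≈ 0.894700
step 4 [4y] bond c/1=3/80: DF=(40481/40000 − 3/80·(0.971000+0.921600+0.894700))/(1+3/80) = 8747/10000 ≈ 0.874700
step 5 [5y] swap r/1=1339/45281: DF=(1 − 1339/45281·(0.971000+0.921600+0.894700+0.874700))/(1+1339/45281) = 8661/10000 ≈ 0.866100

1 1 971/1000
2 2 576/625
3 3 8947/10000
4 4 8747/10000
5 5 8661/10000
s(5y) = (1/(8661/10000) − 1)/(5) = 1339/43305 ≈ 3.0920%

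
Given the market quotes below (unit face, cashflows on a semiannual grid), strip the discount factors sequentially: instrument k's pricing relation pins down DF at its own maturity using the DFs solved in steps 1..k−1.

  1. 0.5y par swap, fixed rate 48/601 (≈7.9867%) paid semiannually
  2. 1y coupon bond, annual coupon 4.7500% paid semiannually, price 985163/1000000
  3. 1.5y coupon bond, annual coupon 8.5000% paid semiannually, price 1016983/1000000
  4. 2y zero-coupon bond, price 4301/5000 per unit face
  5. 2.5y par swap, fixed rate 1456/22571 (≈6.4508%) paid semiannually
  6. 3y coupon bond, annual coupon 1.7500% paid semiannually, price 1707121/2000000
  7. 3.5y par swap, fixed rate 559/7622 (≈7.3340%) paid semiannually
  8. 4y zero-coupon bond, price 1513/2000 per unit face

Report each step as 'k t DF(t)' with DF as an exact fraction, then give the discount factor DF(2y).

1 1/2 601/625
2 1 47/50
3 3/2 449/500
4 2 4301/5000
5 5/2 534/625
6 3 807/1000
7 7/2 1941/2500
8 4 1513/2000
DF(2y) = 4301/5000 ≈ 0.860200

step 1 [0.5y] swap r/2=24/601: DF=(1 − 24/601·(0))/(1+24/601) = 601/625 ≈ 0.961600
step 2 [1y] bond c/2=19/800: DF=(985163/1000000 − 19/800·(0.961600))/(1+19/800) = 47/50 ≈ 0.940000
step 3 [1.5y] bond c/2=17/400: DF=(1016983/1000000 − 17/400·(0.961600+0.940000))/(1+17/400) = 449/500 ≈ 0.898000
step 4 [2y] zero: DF = P = 4301/5000 ≈ 0.860200
step 5 [2.5y] swap r/2=728/22571: DF=(1 − 728/22571·(0.961600+0.940000+0.898000+0.860200))/(1+728/22571) = 534/625 ≈ 0.854400
step 6 [3y] bond c/2=7/800: DF=(1707121/2000000 − 7/800·(0.961600+0.940000+0.898000+0.860200+0.854400))/(1+7/800) = 807/1000 ≈ 0.807000
step 7 [3.5y] swap r/2=559/15244: DF=(1 − 559/15244·(0.961600+0.940000+0.898000+0.860200+0.854400+0.807000))/(1+559/15244) = 1941/2500 ≈ 0.776400
step 8 [4y] zero: DF = P = 1513/2000 ≈ 0.756500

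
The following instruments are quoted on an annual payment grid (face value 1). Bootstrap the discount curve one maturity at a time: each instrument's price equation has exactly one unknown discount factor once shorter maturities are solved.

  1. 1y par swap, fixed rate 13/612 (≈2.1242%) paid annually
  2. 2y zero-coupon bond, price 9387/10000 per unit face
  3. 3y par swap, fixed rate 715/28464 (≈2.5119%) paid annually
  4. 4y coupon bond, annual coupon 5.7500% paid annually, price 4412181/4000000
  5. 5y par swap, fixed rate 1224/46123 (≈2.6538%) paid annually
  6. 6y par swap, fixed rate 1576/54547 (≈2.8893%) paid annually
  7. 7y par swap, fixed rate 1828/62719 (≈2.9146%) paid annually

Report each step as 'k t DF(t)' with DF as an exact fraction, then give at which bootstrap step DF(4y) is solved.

step 1 [1y] swap r/1=13/612: DF=(1 − 13/612·(0))/(1+13/612) = 612/625 ≈ 0.979200
step 2 [2y] zero: DF = P = 9387/10000 ≈ 0.938700
step 3 [3y] swap r/1=715/28464: DF=(1 − 715/28464·(0.979200+0.938700))/(1+715/28464) = 1857/2000 ≈ 0.928500
step 4 [4y] bond c/1=23/400: DF=(4412181/4000000 − 23/400·(0.979200+0.938700+0.928500))/(1+23/400) = 8883/10000 ≈ 0.888300
step 5 [5y] swap r/1=1224/46123: DF=(1 − 1224/46123·(0.979200+0.938700+0.928500+0.888300))/(1+1224/46123) = 1097/1250 ≈ 0.877600
step 6 [6y] swap r/1=1576/54547: DF=(1 − 1576/54547·(0.979200+0.938700+0.928500+0.888300+0.877600))/(1+1576/54547) = 1053/1250 ≈ 0.842400
step 7 [7y] swap r/1=1828/62719: DF=(1 − 1828/62719·(0.979200+0.938700+0.928500+0.888300+0.877600+0.842400))/(1+1828/62719) = 2043/2500 ≈ 0.817200

1 1 612/625
2 2 9387/10000
3 3 1857/2000
4 4 8883/10000
5 5 1097/1250
6 6 1053/1250
7 7 2043/2500
DF(4y) is solved at step 4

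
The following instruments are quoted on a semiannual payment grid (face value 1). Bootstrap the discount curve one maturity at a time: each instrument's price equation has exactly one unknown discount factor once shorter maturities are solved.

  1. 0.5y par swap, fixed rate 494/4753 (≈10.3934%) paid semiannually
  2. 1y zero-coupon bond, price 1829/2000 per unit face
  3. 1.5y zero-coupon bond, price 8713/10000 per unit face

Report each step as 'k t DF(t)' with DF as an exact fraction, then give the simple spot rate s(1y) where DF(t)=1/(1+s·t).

step 1 [0.5y] swap r/2=247/4753: DF=(1 − 247/4753·(0))/(1+247/4753) = 4753/5000 ≈ 0.950600
step 2 [1y] zero: DF = P = 1829/2000 ≈ 0.914500
step 3 [1.5y] zero: DF = P = 8713/10000 ≈ 0.871300

1 1/2 4753/5000
2 1 1829/2000
3 3/2 8713/10000
s(1y) = (1/(1829/2000) − 1)/(1) = 171/1829 ≈ 9.3494%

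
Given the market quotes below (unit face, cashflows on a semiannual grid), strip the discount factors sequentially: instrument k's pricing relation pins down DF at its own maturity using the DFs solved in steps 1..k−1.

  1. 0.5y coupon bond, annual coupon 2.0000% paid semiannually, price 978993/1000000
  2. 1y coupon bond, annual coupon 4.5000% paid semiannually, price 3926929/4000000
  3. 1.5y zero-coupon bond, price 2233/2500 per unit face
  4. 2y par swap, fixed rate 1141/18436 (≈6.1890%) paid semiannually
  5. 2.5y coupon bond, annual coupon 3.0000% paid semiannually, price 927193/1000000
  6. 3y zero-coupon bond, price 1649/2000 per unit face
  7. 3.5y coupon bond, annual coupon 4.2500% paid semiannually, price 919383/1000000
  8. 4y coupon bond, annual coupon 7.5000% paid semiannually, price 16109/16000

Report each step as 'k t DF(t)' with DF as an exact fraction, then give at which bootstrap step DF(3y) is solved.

1 1/2 9693/10000
2 1 2347/2500
3 3/2 2233/2500
4 2 8859/10000
5 5/2 859/1000
6 3 1649/2000
7 7/2 1577/2000
8 4 3739/5000
DF(3y) is solved at step 6

step 1 [0.5y] bond c/2=1/100: DF=(978993/1000000 − 1/100·(0))/(1+1/100) = 9693/10000 ≈ 0.969300
step 2 [1y] bond c/2=9/400: DF=(3926929/4000000 − 9/400·(0.969300))/(1+9/400) = 2347/2500 ≈ 0.938800
step 3 [1.5y] zero: DF = P = 2233/2500 ≈ 0.893200
step 4 [2y] swap r/2=1141/36872: DF=(1 − 1141/36872·(0.969300+0.938800+0.893200))/(1+1141/36872) = 8859/10000 ≈ 0.885900
step 5 [2.5y] bond c/2=3/200: DF=(927193/1000000 − 3/200·(0.969300+0.938800+0.893200+0.885900))/(1+3/200) = 859/1000 ≈ 0.859000
step 6 [3y] zero: DF = P = 1649/2000 ≈ 0.824500
step 7 [3.5y] bond c/2=17/800: DF=(919383/1000000 − 17/800·(0.969300+0.938800+0.893200+0.885900+0.859000+0.824500))/(1+17/800) = 1577/2000 ≈ 0.788500
step 8 [4y] bond c/2=3/80: DF=(16109/16000 − 3/80·(0.969300+0.938800+0.893200+0.885900+0.859000+0.824500+0.788500))/(1+3/80) = 3739/5000 ≈ 0.747800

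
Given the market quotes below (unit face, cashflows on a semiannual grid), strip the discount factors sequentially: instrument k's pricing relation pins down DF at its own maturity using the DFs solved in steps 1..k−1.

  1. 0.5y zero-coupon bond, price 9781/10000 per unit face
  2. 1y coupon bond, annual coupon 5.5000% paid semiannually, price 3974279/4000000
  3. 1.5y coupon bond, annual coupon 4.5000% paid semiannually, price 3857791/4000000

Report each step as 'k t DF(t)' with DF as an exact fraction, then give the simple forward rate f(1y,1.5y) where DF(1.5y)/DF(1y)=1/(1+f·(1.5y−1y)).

1 1/2 9781/10000
2 1 588/625
3 3/2 901/1000
f(1y,1.5y) = ((588/625)/(901/1000) − 1)/(1/2) = 398/4505 ≈ 8.8346%

step 1 [0.5y] zero: DF = P = 9781/10000 ≈ 0.978100
step 2 [1y] bond c/2=11/400: DF=(3974279/4000000 − 11/400·(0.978100))/(1+11/400) = 588/625 ≈ 0.940800
step 3 [1.5y] bond c/2=9/400: DF=(3857791/4000000 − 9/400·(0.978100+0.940800))/(1+9/400) = 901/1000 ≈ 0.901000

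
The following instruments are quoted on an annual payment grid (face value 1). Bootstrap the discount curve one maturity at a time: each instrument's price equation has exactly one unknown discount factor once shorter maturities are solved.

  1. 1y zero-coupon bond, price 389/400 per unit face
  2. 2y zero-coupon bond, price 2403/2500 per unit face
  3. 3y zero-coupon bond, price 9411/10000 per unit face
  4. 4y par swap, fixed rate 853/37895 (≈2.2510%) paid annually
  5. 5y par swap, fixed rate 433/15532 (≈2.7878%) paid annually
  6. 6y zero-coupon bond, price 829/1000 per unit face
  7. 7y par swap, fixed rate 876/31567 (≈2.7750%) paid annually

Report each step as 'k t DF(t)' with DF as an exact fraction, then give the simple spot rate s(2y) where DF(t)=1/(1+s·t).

1 1 389/400
2 2 2403/2500
3 3 9411/10000
4 4 9147/10000
5 5 8701/10000
6 6 829/1000
7 7 1031/1250
s(2y) = (1/(2403/2500) − 1)/(2) = 97/4806 ≈ 2.0183%

step 1 [1y] zero: DF = P = 389/400 ≈ 0.972500
step 2 [2y] zero: DF = P = 2403/2500 ≈ 0.961200
step 3 [3y] zero: DF = P = 9411/10000 ≈ 0.941100
step 4 [4y] swap r/1=853/37895: DF=(1 − 853/37895·(0.972500+0.961200+0.941100))/(1+853/37895) = 9147/10000 ≈ 0.914700
step 5 [5y] swap r/1=433/15532: DF=(1 − 433/15532·(0.972500+0.961200+0.941100+0.914700))/(1+433/15532) = 8701/10000 ≈ 0.870100
step 6 [6y] zero: DF = P = 829/1000 ≈ 0.829000
step 7 [7y] swap r/1=876/31567: DF=(1 − 876/31567·(0.972500+0.961200+0.941100+0.914700+0.870100+0.829000))/(1+876/31567) = 1031/1250 ≈ 0.824800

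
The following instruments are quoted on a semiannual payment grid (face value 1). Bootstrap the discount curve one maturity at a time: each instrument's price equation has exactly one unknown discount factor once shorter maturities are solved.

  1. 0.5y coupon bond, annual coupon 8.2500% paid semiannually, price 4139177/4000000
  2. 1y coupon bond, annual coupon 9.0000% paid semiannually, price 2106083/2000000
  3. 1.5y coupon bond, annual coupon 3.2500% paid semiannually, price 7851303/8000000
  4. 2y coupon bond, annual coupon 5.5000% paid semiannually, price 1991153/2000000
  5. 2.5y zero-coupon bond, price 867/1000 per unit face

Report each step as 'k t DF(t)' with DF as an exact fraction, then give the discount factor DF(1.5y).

step 1 [0.5y] bond c/2=33/800: DF=(4139177/4000000 − 33/800·(0))/(1+33/800) = 4969/5000 ≈ 0.993800
step 2 [1y] bond c/2=9/200: DF=(2106083/2000000 − 9/200·(0.993800))/(1+9/200) = 9649/10000 ≈ 0.964900
step 3 [1.5y] bond c/2=13/800: DF=(7851303/8000000 − 13/800·(0.993800+0.964900))/(1+13/800) = 584/625 ≈ 0.934400
step 4 [2y] bond c/2=11/400: DF=(1991153/2000000 − 11/400·(0.993800+0.964900+0.934400))/(1+11/400) = 1783/2000 ≈ 0.891500
step 5 [2.5y] zero: DF = P = 867/1000 ≈ 0.867000

1 1/2 4969/5000
2 1 9649/10000
3 3/2 584/625
4 2 1783/2000
5 5/2 867/1000
DF(1.5y) = 584/625 ≈ 0.934400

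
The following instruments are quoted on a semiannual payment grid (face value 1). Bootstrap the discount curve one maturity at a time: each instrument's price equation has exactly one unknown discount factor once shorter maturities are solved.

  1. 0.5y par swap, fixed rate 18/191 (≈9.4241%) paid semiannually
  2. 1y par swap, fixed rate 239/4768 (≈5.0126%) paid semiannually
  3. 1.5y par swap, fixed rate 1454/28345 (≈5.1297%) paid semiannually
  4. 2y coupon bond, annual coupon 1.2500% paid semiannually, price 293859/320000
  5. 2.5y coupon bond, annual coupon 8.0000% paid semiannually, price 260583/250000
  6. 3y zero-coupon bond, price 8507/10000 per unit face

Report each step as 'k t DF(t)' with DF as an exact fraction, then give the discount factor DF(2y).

step 1 [0.5y] swap r/2=9/191: DF=(1 − 9/191·(0))/(1+9/191) = 191/200 ≈ 0.955000
step 2 [1y] swap r/2=239/9536: DF=(1 − 239/9536·(0.955000))/(1+239/9536) = 4761/5000 ≈ 0.952200
step 3 [1.5y] swap r/2=727/28345: DF=(1 − 727/28345·(0.955000+0.952200))/(1+727/28345) = 9273/10000 ≈ 0.927300
step 4 [2y] bond c/2=1/160: DF=(293859/320000 − 1/160·(0.955000+0.952200+0.927300))/(1+1/160) = 179/200 ≈ 0.895000
step 5 [2.5y] bond c/2=1/25: DF=(260583/250000 − 1/25·(0.955000+0.952200+0.927300+0.895000))/(1+1/25) = 2147/2500 ≈ 0.858800
step 6 [3y] zero: DF = P = 8507/10000 ≈ 0.850700

1 1/2 191/200
2 1 4761/5000
3 3/2 9273/10000
4 2 179/200
5 5/2 2147/2500
6 3 8507/10000
DF(2y) = 179/200 ≈ 0.895000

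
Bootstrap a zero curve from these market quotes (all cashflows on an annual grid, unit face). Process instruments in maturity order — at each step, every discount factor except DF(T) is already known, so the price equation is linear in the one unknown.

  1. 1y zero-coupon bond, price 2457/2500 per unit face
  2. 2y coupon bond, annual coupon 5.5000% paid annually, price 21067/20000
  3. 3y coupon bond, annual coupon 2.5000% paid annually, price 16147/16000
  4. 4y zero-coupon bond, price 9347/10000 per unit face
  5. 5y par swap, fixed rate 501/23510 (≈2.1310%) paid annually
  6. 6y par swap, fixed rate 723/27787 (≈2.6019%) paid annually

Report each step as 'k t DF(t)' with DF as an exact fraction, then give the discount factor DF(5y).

step 1 [1y] zero: DF = P = 2457/2500 ≈ 0.982800
step 2 [2y] bond c/1=11/200: DF=(21067/20000 − 11/200·(0.982800))/(1+11/200) = 592/625 ≈ 0.947200
step 3 [3y] bond c/1=1/40: DF=(16147/16000 − 1/40·(0.982800+0.947200))/(1+1/40) = 15/16 ≈ 0.937500
step 4 [4y] zero: DF = P = 9347/10000 ≈ 0.934700
step 5 [5y] swap r/1=501/23510: DF=(1 − 501/23510·(0.982800+0.947200+0.937500+0.934700))/(1+501/23510) = 4499/5000 ≈ 0.899800
step 6 [6y] swap r/1=723/27787: DF=(1 − 723/27787·(0.982800+0.947200+0.937500+0.934700+0.899800))/(1+723/27787) = 4277/5000 ≈ 0.855400

1 1 2457/2500
2 2 592/625
3 3 15/16
4 4 9347/10000
5 5 4499/5000
6 6 4277/5000
DF(5y) = 4499/5000 ≈ 0.899800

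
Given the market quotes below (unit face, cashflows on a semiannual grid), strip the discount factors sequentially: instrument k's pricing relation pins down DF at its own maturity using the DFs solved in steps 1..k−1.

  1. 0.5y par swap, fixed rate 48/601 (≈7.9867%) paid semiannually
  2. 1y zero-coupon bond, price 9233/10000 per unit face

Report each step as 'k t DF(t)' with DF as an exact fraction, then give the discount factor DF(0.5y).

1 1/2 601/625
2 1 9233/10000
DF(0.5y) = 601/625 ≈ 0.961600

step 1 [0.5y] swap r/2=24/601: DF=(1 − 24/601·(0))/(1+24/601) = 601/625 ≈ 0.961600
step 2 [1y] zero: DF = P = 9233/10000 ≈ 0.923300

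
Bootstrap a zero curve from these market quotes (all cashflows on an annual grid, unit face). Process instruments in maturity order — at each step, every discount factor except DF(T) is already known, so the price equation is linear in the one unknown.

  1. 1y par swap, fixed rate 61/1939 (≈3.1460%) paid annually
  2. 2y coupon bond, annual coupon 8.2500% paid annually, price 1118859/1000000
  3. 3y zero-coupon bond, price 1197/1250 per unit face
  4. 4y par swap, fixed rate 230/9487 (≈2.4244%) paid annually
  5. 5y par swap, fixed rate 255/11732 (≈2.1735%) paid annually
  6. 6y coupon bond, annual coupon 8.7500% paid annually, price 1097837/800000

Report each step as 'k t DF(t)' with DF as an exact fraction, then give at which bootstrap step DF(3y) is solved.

1 1 1939/2000
2 2 9597/10000
3 3 1197/1250
4 4 227/250
5 5 449/500
6 6 8843/10000
DF(3y) is solved at step 3

step 1 [1y] swap r/1=61/1939: DF=(1 − 61/1939·(0))/(1+61/1939) = 1939/2000 ≈ 0.969500
step 2 [2y] bond c/1=33/400: DF=(1118859/1000000 − 33/400·(0.969500))/(1+33/400) = 9597/10000 ≈ 0.959700
step 3 [3y] zero: DF = P = 1197/1250 ≈ 0.957600
step 4 [4y] swap r/1=230/9487: DF=(1 − 230/9487·(0.969500+0.959700+0.957600))/(1+230/9487) = 227/250 ≈ 0.908000
step 5 [5y] swap r/1=255/11732: DF=(1 − 255/11732·(0.969500+0.959700+0.957600+0.908000))/(1+255/11732) = 449/500 ≈ 0.898000
step 6 [6y] bond c/1=7/80: DF=(1097837/800000 − 7/80·(0.969500+0.959700+0.957600+0.908000+0.898000))/(1+7/80) = 8843/10000 ≈ 0.884300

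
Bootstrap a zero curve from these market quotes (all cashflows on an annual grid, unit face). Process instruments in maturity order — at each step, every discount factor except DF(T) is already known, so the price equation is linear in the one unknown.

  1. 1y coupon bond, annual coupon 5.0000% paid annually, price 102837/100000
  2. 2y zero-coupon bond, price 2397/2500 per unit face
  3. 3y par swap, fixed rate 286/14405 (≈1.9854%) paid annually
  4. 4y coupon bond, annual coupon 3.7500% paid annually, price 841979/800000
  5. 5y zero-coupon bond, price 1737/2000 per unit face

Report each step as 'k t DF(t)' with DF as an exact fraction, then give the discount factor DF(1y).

1 1 4897/5000
2 2 2397/2500
3 3 2357/2500
4 4 9103/10000
5 5 1737/2000
DF(1y) = 4897/5000 ≈ 0.979400

step 1 [1y] bond c/1=1/20: DF=(102837/100000 − 1/20·(0))/(1+1/20) = 4897/5000 ≈ 0.979400
step 2 [2y] zero: DF = P = 2397/2500 ≈ 0.958800
step 3 [3y] swap r/1=286/14405: DF=(1 − 286/14405·(0.979400+0.958800))/(1+286/14405) = 2357/2500 ≈ 0.942800
step 4 [4y] bond c/1=3/80: DF=(841979/800000 − 3/80·(0.979400+0.958800+0.942800))/(1+3/80) = 9103/10000 ≈ 0.910300
step 5 [5y] zero: DF = P = 1737/2000 ≈ 0.868500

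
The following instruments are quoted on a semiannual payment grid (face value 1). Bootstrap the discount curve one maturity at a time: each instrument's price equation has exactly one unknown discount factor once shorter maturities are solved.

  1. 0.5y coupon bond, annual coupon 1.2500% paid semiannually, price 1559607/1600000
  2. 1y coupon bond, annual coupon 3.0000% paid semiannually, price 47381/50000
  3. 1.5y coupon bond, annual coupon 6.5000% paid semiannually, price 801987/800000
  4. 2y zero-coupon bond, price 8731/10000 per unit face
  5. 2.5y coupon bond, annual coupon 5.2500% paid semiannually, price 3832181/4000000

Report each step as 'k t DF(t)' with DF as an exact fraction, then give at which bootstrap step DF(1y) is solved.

1 1/2 9687/10000
2 1 9193/10000
3 3/2 1823/2000
4 2 8731/10000
5 5/2 2099/2500
DF(1y) is solved at step 2

step 1 [0.5y] bond c/2=1/160: DF=(1559607/1600000 − 1/160·(0))/(1+1/160) = 9687/10000 ≈ 0.968700
step 2 [1y] bond c/2=3/200: DF=(47381/50000 − 3/200·(0.968700))/(1+3/200) = 9193/10000 ≈ 0.919300
step 3 [1.5y] bond c/2=13/400: DF=(801987/800000 − 13/400·(0.968700+0.919300))/(1+13/400) = 1823/2000 ≈ 0.911500
step 4 [2y] zero: DF = P = 8731/10000 ≈ 0.873100
step 5 [2.5y] bond c/2=21/800: DF=(3832181/4000000 − 21/800·(0.968700+0.919300+0.911500+0.873100))/(1+21/800) = 2099/2500 ≈ 0.839600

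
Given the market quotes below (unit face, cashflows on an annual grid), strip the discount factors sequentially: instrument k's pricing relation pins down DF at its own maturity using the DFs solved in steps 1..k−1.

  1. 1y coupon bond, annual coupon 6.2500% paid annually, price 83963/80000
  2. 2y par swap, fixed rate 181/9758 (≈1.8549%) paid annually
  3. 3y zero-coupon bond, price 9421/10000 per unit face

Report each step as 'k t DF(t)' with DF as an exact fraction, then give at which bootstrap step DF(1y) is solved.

step 1 [1y] bond c/1=1/16: DF=(83963/80000 − 1/16·(0))/(1+1/16) = 4939/5000 ≈ 0.987800
step 2 [2y] swap r/1=181/9758: DF=(1 − 181/9758·(0.987800))/(1+181/9758) = 4819/5000 ≈ 0.963800
step 3 [3y] zero: DF = P = 9421/10000 ≈ 0.942100

1 1 4939/5000
2 2 4819/5000
3 3 9421/10000
DF(1y) is solved at step 1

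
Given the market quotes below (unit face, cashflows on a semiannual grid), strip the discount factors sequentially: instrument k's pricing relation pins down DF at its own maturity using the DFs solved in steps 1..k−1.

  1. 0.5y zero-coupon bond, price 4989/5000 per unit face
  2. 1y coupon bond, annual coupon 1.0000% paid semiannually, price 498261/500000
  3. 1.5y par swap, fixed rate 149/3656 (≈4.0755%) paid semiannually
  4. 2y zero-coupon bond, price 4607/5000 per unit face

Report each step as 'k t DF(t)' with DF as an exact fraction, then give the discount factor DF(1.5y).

step 1 [0.5y] zero: DF = P = 4989/5000 ≈ 0.997800
step 2 [1y] bond c/2=1/200: DF=(498261/500000 − 1/200·(0.997800))/(1+1/200) = 4933/5000 ≈ 0.986600
step 3 [1.5y] swap r/2=149/7312: DF=(1 − 149/7312·(0.997800+0.986600))/(1+149/7312) = 2351/2500 ≈ 0.940400
step 4 [2y] zero: DF = P = 4607/5000 ≈ 0.921400

1 1/2 4989/5000
2 1 4933/5000
3 3/2 2351/2500
4 2 4607/5000
DF(1.5y) = 2351/2500 ≈ 0.940400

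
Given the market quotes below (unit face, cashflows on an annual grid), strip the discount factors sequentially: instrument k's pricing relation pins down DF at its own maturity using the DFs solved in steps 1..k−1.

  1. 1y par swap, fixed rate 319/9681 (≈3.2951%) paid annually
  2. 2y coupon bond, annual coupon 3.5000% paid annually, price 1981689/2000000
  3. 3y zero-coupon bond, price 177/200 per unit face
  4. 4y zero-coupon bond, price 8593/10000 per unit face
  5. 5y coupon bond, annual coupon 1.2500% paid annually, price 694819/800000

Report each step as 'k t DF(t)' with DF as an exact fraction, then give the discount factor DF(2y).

1 1 9681/10000
2 2 4623/5000
3 3 177/200
4 4 8593/10000
5 5 8129/10000
DF(2y) = 4623/5000 ≈ 0.924600

step 1 [1y] swap r/1=319/9681: DF=(1 − 319/9681·(0))/(1+319/9681) = 9681/10000 ≈ 0.968100
step 2 [2y] bond c/1=7/200: DF=(1981689/2000000 − 7/200·(0.968100))/(1+7/200) = 4623/5000 ≈ 0.924600
step 3 [3y] zero: DF = P = 177/200 ≈ 0.885000
step 4 [4y] zero: DF = P = 8593/10000 ≈ 0.859300
step 5 [5y] bond c/1=1/80: DF=(694819/800000 − 1/80·(0.968100+0.924600+0.885000+0.859300))/(1+1/80) = 8129/10000 ≈ 0.812900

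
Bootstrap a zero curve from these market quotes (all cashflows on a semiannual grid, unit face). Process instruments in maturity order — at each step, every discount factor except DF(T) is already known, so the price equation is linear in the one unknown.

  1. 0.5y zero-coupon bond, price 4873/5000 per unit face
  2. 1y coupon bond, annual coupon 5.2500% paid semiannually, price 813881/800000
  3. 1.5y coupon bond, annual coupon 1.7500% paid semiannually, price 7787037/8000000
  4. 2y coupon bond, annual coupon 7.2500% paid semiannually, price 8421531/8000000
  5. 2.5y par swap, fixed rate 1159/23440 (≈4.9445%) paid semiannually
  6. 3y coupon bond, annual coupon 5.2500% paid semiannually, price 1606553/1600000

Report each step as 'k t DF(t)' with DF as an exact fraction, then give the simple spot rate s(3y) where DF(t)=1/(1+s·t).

step 1 [0.5y] zero: DF = P = 4873/5000 ≈ 0.974600
step 2 [1y] bond c/2=21/800: DF=(813881/800000 − 21/800·(0.974600))/(1+21/800) = 604/625 ≈ 0.966400
step 3 [1.5y] bond c/2=7/800: DF=(7787037/8000000 − 7/800·(0.974600+0.966400))/(1+7/800) = 9481/10000 ≈ 0.948100
step 4 [2y] bond c/2=29/800: DF=(8421531/8000000 − 29/800·(0.974600+0.966400+0.948100))/(1+29/800) = 2287/2500 ≈ 0.914800
step 5 [2.5y] swap r/2=1159/46880: DF=(1 − 1159/46880·(0.974600+0.966400+0.948100+0.914800))/(1+1159/46880) = 8841/10000 ≈ 0.884100
step 6 [3y] bond c/2=21/800: DF=(1606553/1600000 − 21/800·(0.974600+0.966400+0.948100+0.914800+0.884100))/(1+21/800) = 1717/2000 ≈ 0.858500

1 1/2 4873/5000
2 1 604/625
3 3/2 9481/10000
4 2 2287/2500
5 5/2 8841/10000
6 3 1717/2000
s(3y) = (1/(1717/2000) − 1)/(3) = 283/5151 ≈ 5.4941%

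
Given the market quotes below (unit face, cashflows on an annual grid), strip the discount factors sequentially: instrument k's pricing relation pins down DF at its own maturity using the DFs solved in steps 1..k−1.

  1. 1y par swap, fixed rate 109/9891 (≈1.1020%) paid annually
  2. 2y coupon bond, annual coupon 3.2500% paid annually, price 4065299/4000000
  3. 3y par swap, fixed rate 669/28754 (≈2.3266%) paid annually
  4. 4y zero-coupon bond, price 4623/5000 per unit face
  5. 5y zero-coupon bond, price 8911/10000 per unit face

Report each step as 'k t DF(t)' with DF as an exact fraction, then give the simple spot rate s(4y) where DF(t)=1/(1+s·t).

step 1 [1y] swap r/1=109/9891: DF=(1 − 109/9891·(0))/(1+109/9891) = 9891/10000 ≈ 0.989100
step 2 [2y] bond c/1=13/400: DF=(4065299/4000000 − 13/400·(0.989100))/(1+13/400) = 2383/2500 ≈ 0.953200
step 3 [3y] swap r/1=669/28754: DF=(1 − 669/28754·(0.989100+0.953200))/(1+669/28754) = 9331/10000 ≈ 0.933100
step 4 [4y] zero: DF = P = 4623/5000 ≈ 0.924600
step 5 [5y] zero: DF = P = 8911/10000 ≈ 0.891100

1 1 9891/10000
2 2 2383/2500
3 3 9331/10000
4 4 4623/5000
5 5 8911/10000
s(4y) = (1/(4623/5000) − 1)/(4) = 377/18492 ≈ 2.0387%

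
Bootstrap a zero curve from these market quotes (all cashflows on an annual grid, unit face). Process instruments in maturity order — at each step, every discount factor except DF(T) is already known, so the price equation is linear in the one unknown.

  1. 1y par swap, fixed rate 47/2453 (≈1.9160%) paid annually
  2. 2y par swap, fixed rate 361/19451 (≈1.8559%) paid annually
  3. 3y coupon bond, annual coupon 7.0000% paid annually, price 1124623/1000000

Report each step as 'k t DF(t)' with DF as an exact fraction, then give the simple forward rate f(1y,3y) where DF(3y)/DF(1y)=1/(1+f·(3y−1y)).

step 1 [1y] swap r/1=47/2453: DF=(1 − 47/2453·(0))/(1+47/2453) = 2453/2500 ≈ 0.981200
step 2 [2y] swap r/1=361/19451: DF=(1 − 361/19451·(0.981200))/(1+361/19451) = 9639/10000 ≈ 0.963900
step 3 [3y] bond c/1=7/100: DF=(1124623/1000000 − 7/100·(0.981200+0.963900))/(1+7/100) = 4619/5000 ≈ 0.923800

1 1 2453/2500
2 2 9639/10000
3 3 4619/5000
f(1y,3y) = ((2453/2500)/(4619/5000) − 1)/(2) = 287/9238 ≈ 3.1067%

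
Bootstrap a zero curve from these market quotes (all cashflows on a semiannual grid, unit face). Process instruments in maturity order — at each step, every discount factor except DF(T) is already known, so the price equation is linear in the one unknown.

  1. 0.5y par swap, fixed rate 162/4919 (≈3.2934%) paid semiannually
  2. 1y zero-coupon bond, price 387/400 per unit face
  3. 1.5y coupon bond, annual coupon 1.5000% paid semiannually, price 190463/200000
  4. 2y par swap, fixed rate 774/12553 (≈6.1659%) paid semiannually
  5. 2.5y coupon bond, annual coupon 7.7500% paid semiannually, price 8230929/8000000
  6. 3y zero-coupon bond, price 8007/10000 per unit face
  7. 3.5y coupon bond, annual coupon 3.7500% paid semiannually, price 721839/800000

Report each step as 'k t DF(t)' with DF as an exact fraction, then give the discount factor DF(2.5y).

1 1/2 4919/5000
2 1 387/400
3 3/2 9307/10000
4 2 8839/10000
5 5/2 17/20
6 3 8007/10000
7 7/2 393/500
DF(2.5y) = 17/20 ≈ 0.850000

step 1 [0.5y] swap r/2=81/4919: DF=(1 − 81/4919·(0))/(1+81/4919) = 4919/5000 ≈ 0.983800
step 2 [1y] zero: DF = P = 387/400 ≈ 0.967500
step 3 [1.5y] bond c/2=3/400: DF=(190463/200000 − 3/400·(0.983800+0.967500))/(1+3/400) = 9307/10000 ≈ 0.930700
step 4 [2y] swap r/2=387/12553: DF=(1 − 387/12553·(0.983800+0.967500+0.930700))/(1+387/12553) = 8839/10000 ≈ 0.883900
step 5 [2.5y] bond c/2=31/800: DF=(8230929/8000000 − 31/800·(0.983800+0.967500+0.930700+0.883900))/(1+31/800) = 17/20 ≈ 0.850000
step 6 [3y] zero: DF = P = 8007/10000 ≈ 0.800700
step 7 [3.5y] bond c/2=3/160: DF=(721839/800000 − 3/160·(0.983800+0.967500+0.930700+0.883900+0.850000+0.800700))/(1+3/160) = 393/500 ≈ 0.786000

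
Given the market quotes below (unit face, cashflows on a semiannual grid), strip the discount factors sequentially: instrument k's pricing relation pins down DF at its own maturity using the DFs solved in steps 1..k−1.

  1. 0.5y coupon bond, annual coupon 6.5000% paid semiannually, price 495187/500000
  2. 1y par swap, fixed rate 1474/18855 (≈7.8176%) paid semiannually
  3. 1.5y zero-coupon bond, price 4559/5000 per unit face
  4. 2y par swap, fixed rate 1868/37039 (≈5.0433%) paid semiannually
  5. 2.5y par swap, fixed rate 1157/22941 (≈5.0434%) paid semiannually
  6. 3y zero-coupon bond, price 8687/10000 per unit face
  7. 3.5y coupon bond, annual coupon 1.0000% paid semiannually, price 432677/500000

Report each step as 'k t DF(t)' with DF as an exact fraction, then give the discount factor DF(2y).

1 1/2 1199/1250
2 1 9263/10000
3 3/2 4559/5000
4 2 4533/5000
5 5/2 8843/10000
6 3 8687/10000
7 7/2 8339/10000
DF(2y) = 4533/5000 ≈ 0.906600

step 1 [0.5y] bond c/2=13/400: DF=(495187/500000 − 13/400·(0))/(1+13/400) = 1199/1250 ≈ 0.959200
step 2 [1y] swap r/2=737/18855: DF=(1 − 737/18855·(0.959200))/(1+737/18855) = 9263/10000 ≈ 0.926300
step 3 [1.5y] zero: DF = P = 4559/5000 ≈ 0.911800
step 4 [2y] swap r/2=934/37039: DF=(1 − 934/37039·(0.959200+0.926300+0.911800))/(1+934/37039) = 4533/5000 ≈ 0.906600
step 5 [2.5y] swap r/2=1157/45882: DF=(1 − 1157/45882·(0.959200+0.926300+0.911800+0.906600))/(1+1157/45882) = 8843/10000 ≈ 0.884300
step 6 [3y] zero: DF = P = 8687/10000 ≈ 0.868700
step 7 [3.5y] bond c/2=1/200: DF=(432677/500000 − 1/200·(0.959200+0.926300+0.911800+0.906600+0.884300+0.868700))/(1+1/200) = 8339/10000 ≈ 0.833900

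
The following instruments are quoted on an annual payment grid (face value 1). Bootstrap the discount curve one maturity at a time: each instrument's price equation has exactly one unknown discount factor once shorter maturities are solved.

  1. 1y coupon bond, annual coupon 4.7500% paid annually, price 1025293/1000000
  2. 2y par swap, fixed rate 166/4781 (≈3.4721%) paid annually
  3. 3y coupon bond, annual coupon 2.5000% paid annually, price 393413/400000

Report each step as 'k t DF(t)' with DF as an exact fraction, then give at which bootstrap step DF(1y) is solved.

1 1 2447/2500
2 2 1167/1250
3 3 9129/10000
DF(1y) is solved at step 1

step 1 [1y] bond c/1=19/400: DF=(1025293/1000000 − 19/400·(0))/(1+19/400) = 2447/2500 ≈ 0.978800
step 2 [2y] swap r/1=166/4781: DF=(1 − 166/4781·(0.978800))/(1+166/4781) = 1167/1250 ≈ 0.933600
step 3 [3y] bond c/1=1/40: DF=(393413/400000 − 1/40·(0.978800+0.933600))/(1+1/40) = 9129/10000 ≈ 0.912900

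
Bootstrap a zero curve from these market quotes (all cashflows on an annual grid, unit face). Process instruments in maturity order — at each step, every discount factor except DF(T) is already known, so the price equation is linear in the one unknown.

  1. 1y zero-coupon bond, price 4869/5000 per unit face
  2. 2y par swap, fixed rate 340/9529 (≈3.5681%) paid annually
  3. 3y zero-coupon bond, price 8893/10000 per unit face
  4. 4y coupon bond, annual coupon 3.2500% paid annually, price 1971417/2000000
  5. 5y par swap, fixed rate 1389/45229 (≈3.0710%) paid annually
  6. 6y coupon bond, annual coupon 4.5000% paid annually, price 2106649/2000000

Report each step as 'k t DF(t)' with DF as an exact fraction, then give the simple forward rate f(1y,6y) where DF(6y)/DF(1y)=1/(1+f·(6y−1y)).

1 1 4869/5000
2 2 233/250
3 3 8893/10000
4 4 8667/10000
5 5 8611/10000
6 6 2033/2500
f(1y,6y) = ((4869/5000)/(2033/2500) − 1)/(5) = 803/20330 ≈ 3.9498%

step 1 [1y] zero: DF = P = 4869/5000 ≈ 0.973800
step 2 [2y] swap r/1=340/9529: DF=(1 − 340/9529·(0.973800))/(1+340/9529) = 233/250 ≈ 0.932000
step 3 [3y] zero: DF = P = 8893/10000 ≈ 0.889300
step 4 [4y] bond c/1=13/400: DF=(1971417/2000000 − 13/400·(0.973800+0.932000+0.889300))/(1+13/400) = 8667/10000 ≈ 0.866700
step 5 [5y] swap r/1=1389/45229: DF=(1 − 1389/45229·(0.973800+0.932000+0.889300+0.866700))/(1+1389/45229) = 8611/10000 ≈ 0.861100
step 6 [6y] bond c/1=9/200: DF=(2106649/2000000 − 9/200·(0.973800+0.932000+0.889300+0.866700+0.861100))/(1+9/200) = 2033/2500 ≈ 0.813200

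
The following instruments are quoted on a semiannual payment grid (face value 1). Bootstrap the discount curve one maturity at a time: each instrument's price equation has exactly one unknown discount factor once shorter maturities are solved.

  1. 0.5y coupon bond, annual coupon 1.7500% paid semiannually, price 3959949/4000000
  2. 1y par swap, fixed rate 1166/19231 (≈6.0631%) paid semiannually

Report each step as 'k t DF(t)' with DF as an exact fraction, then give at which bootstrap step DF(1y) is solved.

step 1 [0.5y] bond c/2=7/800: DF=(3959949/4000000 − 7/800·(0))/(1+7/800) = 4907/5000 ≈ 0.981400
step 2 [1y] swap r/2=583/19231: DF=(1 − 583/19231·(0.981400))/(1+583/19231) = 9417/10000 ≈ 0.941700

1 1/2 4907/5000
2 1 9417/10000
DF(1y) is solved at step 2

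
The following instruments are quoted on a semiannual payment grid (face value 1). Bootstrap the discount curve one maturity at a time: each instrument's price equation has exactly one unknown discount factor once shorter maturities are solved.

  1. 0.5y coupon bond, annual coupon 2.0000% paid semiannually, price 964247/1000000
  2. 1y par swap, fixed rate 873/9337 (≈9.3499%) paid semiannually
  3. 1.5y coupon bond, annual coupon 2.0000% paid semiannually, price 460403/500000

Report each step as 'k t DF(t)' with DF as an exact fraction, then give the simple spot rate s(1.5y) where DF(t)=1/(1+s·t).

step 1 [0.5y] bond c/2=1/100: DF=(964247/1000000 − 1/100·(0))/(1+1/100) = 9547/10000 ≈ 0.954700
step 2 [1y] swap r/2=873/18674: DF=(1 − 873/18674·(0.954700))/(1+873/18674) = 9127/10000 ≈ 0.912700
step 3 [1.5y] bond c/2=1/100: DF=(460403/500000 − 1/100·(0.954700+0.912700))/(1+1/100) = 2233/2500 ≈ 0.893200

1 1/2 9547/10000
2 1 9127/10000
3 3/2 2233/2500
s(1.5y) = (1/(2233/2500) − 1)/(3/2) = 178/2233 ≈ 7.9713%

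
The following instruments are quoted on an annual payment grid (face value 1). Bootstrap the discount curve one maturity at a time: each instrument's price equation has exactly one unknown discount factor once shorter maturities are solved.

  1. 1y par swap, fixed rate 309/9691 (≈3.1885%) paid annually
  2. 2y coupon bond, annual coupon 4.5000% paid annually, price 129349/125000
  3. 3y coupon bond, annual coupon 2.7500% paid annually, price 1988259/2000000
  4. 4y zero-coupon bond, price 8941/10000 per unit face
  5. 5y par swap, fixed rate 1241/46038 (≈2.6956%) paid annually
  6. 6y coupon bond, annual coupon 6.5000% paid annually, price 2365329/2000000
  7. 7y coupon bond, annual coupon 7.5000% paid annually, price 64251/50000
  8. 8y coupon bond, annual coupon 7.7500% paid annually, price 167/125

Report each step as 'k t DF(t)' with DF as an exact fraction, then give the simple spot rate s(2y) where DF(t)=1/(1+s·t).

step 1 [1y] swap r/1=309/9691: DF=(1 − 309/9691·(0))/(1+309/9691) = 9691/10000 ≈ 0.969100
step 2 [2y] bond c/1=9/200: DF=(129349/125000 − 9/200·(0.969100))/(1+9/200) = 1897/2000 ≈ 0.948500
step 3 [3y] bond c/1=11/400: DF=(1988259/2000000 − 11/400·(0.969100+0.948500))/(1+11/400) = 4581/5000 ≈ 0.916200
step 4 [4y] zero: DF = P = 8941/10000 ≈ 0.894100
step 5 [5y] swap r/1=1241/46038: DF=(1 − 1241/46038·(0.969100+0.948500+0.916200+0.894100))/(1+1241/46038) = 8759/10000 ≈ 0.875900
step 6 [6y] bond c/1=13/200: DF=(2365329/2000000 − 13/200·(0.969100+0.948500+0.916200+0.894100+0.875900))/(1+13/200) = 1659/2000 ≈ 0.829500
step 7 [7y] bond c/1=3/40: DF=(64251/50000 − 3/40·(0.969100+0.948500+0.916200+0.894100+0.875900+0.829500))/(1+3/40) = 8163/10000 ≈ 0.816300
step 8 [8y] bond c/1=31/400: DF=(167/125 − 31/400·(0.969100+0.948500+0.916200+0.894100+0.875900+0.829500+0.816300))/(1+31/400) = 494/625 ≈ 0.790400

1 1 9691/10000
2 2 1897/2000
3 3 4581/5000
4 4 8941/10000
5 5 8759/10000
6 6 1659/2000
7 7 8163/10000
8 8 494/625
s(2y) = (1/(1897/2000) − 1)/(2) = 103/3794 ≈ 2.7148%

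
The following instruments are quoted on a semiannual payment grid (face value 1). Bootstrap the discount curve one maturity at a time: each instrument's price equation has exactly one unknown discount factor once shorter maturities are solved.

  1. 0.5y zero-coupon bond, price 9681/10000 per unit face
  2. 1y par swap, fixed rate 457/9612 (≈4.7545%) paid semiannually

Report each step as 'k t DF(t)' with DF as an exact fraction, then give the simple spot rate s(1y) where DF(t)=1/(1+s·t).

1 1/2 9681/10000
2 1 9543/10000
s(1y) = (1/(9543/10000) − 1)/(1) = 457/9543 ≈ 4.7889%

step 1 [0.5y] zero: DF = P = 9681/10000 ≈ 0.968100
step 2 [1y] swap r/2=457/19224: DF=(1 − 457/19224·(0.968100))/(1+457/19224) = 9543/10000 ≈ 0.954300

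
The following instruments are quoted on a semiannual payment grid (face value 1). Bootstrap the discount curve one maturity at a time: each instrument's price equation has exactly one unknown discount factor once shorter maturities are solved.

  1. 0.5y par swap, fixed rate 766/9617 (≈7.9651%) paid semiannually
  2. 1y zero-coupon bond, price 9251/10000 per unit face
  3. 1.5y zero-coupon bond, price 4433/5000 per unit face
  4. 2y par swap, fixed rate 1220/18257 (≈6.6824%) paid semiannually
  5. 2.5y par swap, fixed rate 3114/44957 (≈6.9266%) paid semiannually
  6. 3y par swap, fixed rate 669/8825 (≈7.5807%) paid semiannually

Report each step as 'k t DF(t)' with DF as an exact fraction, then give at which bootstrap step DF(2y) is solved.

1 1/2 9617/10000
2 1 9251/10000
3 3/2 4433/5000
4 2 439/500
5 5/2 8443/10000
6 3 7993/10000
DF(2y) is solved at step 4

step 1 [0.5y] swap r/2=383/9617: DF=(1 − 383/9617·(0))/(1+383/9617) = 9617/10000 ≈ 0.961700
step 2 [1y] zero: DF = P = 9251/10000 ≈ 0.925100
step 3 [1.5y] zero: DF = P = 4433/5000 ≈ 0.886600
step 4 [2y] swap r/2=610/18257: DF=(1 − 610/18257·(0.961700+0.925100+0.886600))/(1+610/18257) = 439/500 ≈ 0.878000
step 5 [2.5y] swap r/2=1557/44957: DF=(1 − 1557/44957·(0.961700+0.925100+0.886600+0.878000))/(1+1557/44957) = 8443/10000 ≈ 0.844300
step 6 [3y] swap r/2=669/17650: DF=(1 − 669/17650·(0.961700+0.925100+0.886600+0.878000+0.844300))/(1+669/17650) = 7993/10000 ≈ 0.799300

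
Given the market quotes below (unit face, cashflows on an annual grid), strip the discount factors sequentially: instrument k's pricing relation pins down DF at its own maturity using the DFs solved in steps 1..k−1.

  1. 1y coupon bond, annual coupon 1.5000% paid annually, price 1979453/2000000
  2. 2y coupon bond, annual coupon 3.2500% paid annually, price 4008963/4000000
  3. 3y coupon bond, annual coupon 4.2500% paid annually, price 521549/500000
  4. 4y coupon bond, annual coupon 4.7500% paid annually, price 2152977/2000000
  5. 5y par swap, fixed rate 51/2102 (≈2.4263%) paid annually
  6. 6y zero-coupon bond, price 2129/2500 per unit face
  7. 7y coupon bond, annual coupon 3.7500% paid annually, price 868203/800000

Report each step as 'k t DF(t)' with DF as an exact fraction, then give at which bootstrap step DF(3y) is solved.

1 1 9751/10000
2 2 47/50
3 3 369/400
4 4 899/1000
5 5 4439/5000
6 6 2129/2500
7 7 8481/10000
DF(3y) is solved at step 3

step 1 [1y] bond c/1=3/200: DF=(1979453/2000000 − 3/200·(0))/(1+3/200) = 9751/10000 ≈ 0.975100
step 2 [2y] bond c/1=13/400: DF=(4008963/4000000 − 13/400·(0.975100))/(1+13/400) = 47/50 ≈ 0.940000
step 3 [3y] bond c/1=17/400: DF=(521549/500000 − 17/400·(0.975100+0.940000))/(1+17/400) = 369/400 ≈ 0.922500
step 4 [4y] bond c/1=19/400: DF=(2152977/2000000 − 19/400·(0.975100+0.940000+0.922500))/(1+19/400) = 899/1000 ≈ 0.899000
step 5 [5y] swap r/1=51/2102: DF=(1 − 51/2102·(0.975100+0.940000+0.922500+0.899000))/(1+51/2102) = 4439/5000 ≈ 0.887800
step 6 [6y] zero: DF = P = 2129/2500 ≈ 0.851600
step 7 [7y] bond c/1=3/80: DF=(868203/800000 − 3/80·(0.975100+0.940000+0.922500+0.899000+0.887800+0.851600))/(1+3/80) = 8481/10000 ≈ 0.848100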